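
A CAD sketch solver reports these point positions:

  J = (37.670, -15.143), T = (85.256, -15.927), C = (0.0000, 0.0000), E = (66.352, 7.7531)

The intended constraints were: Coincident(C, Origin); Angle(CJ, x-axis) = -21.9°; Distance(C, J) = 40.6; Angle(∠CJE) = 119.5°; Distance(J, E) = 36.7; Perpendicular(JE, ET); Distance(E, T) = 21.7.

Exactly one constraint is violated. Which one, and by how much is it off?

Distance(E, T) = 21.7 — off by 8.60.

C = (0.00, 0.00) ✓; CJ at -21.90° ✓; |CJ| = 40.60 ✓; ∠CJE = 119.5° ✓; |JE| = 36.70 ✓; ∠(JE, ET) = 90.00° ✓; |ET| = 30.30 ✗.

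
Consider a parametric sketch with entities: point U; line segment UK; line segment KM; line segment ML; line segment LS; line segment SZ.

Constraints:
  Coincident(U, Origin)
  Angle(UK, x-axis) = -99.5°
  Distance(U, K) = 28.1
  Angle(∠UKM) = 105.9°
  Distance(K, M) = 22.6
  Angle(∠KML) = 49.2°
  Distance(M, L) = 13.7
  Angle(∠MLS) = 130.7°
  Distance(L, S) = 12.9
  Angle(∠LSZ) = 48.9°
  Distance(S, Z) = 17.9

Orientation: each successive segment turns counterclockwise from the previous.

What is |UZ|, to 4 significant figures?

36.31

∠MLS = 130.7° gives LS at 154.7° from the x-axis; with |LS| = 12.9, S = (0.4768, -18.69). ∠LSZ = 48.9° gives SZ at -74.20° from the x-axis; with |SZ| = 17.9, Z = (5.351, -35.91). Then |UZ| = |Z − U| = 36.31.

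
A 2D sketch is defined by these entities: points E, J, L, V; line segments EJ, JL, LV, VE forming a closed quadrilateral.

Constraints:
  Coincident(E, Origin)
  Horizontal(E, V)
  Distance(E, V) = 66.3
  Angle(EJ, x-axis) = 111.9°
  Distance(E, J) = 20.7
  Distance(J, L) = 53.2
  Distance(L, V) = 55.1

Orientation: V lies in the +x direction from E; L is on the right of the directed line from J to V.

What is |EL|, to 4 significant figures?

32.79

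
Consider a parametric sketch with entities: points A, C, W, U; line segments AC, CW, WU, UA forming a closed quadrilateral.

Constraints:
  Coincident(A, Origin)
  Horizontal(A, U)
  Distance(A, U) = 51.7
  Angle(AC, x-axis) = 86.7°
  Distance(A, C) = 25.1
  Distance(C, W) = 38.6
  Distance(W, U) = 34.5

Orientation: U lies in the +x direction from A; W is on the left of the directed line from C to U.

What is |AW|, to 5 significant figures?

50.879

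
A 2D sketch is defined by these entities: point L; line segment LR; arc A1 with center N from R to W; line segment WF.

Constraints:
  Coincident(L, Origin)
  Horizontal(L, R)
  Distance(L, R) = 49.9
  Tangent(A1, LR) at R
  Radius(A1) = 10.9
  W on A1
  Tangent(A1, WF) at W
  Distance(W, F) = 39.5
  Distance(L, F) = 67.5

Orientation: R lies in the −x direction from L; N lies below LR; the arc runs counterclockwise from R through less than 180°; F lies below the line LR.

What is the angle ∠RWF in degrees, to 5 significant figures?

122.96°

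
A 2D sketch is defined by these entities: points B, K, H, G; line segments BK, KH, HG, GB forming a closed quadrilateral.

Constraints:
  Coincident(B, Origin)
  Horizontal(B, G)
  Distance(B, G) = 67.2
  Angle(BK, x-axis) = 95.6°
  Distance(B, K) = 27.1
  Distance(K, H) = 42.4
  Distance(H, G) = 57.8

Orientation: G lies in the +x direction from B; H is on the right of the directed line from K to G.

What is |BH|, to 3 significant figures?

17.1

B is at the origin; B and G share the same y with |BG| = 67.2 and G in +x, so G = (67.2, 0). BK runs at 95.6° with |BK| = 27.1, so K = (-2.64, 27.0). H is determined by |KH| = 42.4 and |HG| = 57.8 together: it lies at the intersection of circle(K, 42.4) and circle(G, 57.8). With |KG| = 74.9, the foot of the radical line on KG is 27.1 from K and the perpendicular offset is √(42.4² − 27.1²) = 32.6. Taking the right-of-KG solution: H = (10.9, -13.2).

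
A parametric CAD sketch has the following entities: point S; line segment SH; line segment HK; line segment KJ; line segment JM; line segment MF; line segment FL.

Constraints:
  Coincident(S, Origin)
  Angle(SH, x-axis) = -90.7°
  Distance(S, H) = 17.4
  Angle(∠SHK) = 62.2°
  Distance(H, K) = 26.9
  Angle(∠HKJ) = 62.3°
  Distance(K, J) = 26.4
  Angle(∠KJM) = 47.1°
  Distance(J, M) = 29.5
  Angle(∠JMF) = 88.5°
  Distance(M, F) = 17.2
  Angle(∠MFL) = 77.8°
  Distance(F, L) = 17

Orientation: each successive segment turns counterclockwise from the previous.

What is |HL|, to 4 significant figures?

23.98

S is at the origin; SH runs at -90.7° with length 17.4, so H = (-0.2126, -17.40). ∠SHK = 62.2° gives HK at 27.10° from the x-axis; with |HK| = 26.9, K = (23.73, -5.145). ∠HKJ = 62.3° gives KJ at 144.8° from the x-axis; with |KJ| = 26.4, J = (2.162, 10.07). ∠KJM = 47.1° gives JM at -82.30° from the x-axis; with |JM| = 29.5, M = (6.114, -19.16). ∠JMF = 88.5° gives MF at 9.200° from the x-axis; with |MF| = 17.2, F = (23.09, -16.41). ∠MFL = 77.8° gives FL at 111.4° from the x-axis; with |FL| = 17.0, L = (16.89, -0.5828). Then |HL| = |L − H| = 23.98.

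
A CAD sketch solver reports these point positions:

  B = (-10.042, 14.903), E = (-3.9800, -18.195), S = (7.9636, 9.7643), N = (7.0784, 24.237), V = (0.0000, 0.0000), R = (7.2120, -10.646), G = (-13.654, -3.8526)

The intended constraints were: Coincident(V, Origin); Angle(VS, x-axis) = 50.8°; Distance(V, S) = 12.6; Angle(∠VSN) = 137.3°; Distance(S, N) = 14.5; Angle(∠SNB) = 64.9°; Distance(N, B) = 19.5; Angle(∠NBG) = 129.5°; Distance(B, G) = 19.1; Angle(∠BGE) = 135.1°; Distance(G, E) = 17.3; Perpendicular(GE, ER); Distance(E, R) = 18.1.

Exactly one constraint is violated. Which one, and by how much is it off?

Distance(E, R) = 18.1 — off by 4.60.

V = (0.00, 0.00) ✓; VS at 50.80° ✓; |VS| = 12.60 ✓; ∠VSN = 137.3° ✓; |SN| = 14.50 ✓; ∠SNB = 64.90° ✓; |NB| = 19.50 ✓; ∠NBG = 129.5° ✓; |BG| = 19.10 ✓; ∠BGE = 135.1° ✓; |GE| = 17.30 ✓; ∠(GE, ER) = 90.00° ✓; |ER| = 13.50 ✗.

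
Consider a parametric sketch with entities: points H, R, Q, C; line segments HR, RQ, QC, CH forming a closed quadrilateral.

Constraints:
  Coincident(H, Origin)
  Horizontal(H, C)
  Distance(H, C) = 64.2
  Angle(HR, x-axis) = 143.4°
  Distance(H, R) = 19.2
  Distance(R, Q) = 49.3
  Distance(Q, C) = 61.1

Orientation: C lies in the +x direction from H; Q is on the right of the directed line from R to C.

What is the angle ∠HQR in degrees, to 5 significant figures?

12.334°

Checks: |RQ| = 49.30 ✓; |QC| = 61.10 ✓.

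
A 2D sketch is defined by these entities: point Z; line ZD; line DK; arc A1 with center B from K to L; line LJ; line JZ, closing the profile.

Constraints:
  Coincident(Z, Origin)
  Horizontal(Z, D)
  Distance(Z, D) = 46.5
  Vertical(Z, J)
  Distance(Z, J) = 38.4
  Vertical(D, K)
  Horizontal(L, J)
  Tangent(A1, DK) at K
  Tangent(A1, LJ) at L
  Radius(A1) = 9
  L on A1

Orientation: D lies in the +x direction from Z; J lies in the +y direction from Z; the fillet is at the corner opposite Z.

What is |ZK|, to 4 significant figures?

55.01

Z is at the origin; ZD is horizontal with |ZD| = 46.5 and D on the +x side, so D = (46.50, 0.000). ZJ is vertical with |ZJ| = 38.4 and J on the +y side, so J = (0.000, 38.40). The virtual corner opposite Z is at (46.50, 38.40). Since A1 is tangent to DK there, BK ⟂ DK and A1 meets LJ tangentially, so BL is at right angles to LJ, with radius 9.0, so the center B sits 9.0 in from both sides at B = (37.50, 29.40). That places the tangent points at K = (46.50, 29.40) on DK and L = (37.50, 38.40) on LJ. Then |ZK| = |K − Z| = 55.01.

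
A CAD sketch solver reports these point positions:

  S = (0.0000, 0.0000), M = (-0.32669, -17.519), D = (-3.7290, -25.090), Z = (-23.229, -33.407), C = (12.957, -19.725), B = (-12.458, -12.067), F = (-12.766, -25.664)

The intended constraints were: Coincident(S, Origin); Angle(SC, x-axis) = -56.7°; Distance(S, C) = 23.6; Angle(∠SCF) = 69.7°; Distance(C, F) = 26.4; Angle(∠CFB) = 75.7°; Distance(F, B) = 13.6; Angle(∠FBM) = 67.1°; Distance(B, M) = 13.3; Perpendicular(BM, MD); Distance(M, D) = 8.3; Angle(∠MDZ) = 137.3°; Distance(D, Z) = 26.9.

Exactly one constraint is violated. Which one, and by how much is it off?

Distance(D, Z) = 26.9 — off by 5.70.

S = (0.00, 0.00) ✓; SC at -56.70° ✓; |SC| = 23.60 ✓; ∠SCF = 69.70° ✓; |CF| = 26.40 ✓; ∠CFB = 75.70° ✓; |FB| = 13.60 ✓; ∠FBM = 67.10° ✓; |BM| = 13.30 ✓; ∠(BM, MD) = 90.00° ✓; |MD| = 8.300 ✓; ∠MDZ = 137.3° ✓; |DZ| = 21.20 ✗.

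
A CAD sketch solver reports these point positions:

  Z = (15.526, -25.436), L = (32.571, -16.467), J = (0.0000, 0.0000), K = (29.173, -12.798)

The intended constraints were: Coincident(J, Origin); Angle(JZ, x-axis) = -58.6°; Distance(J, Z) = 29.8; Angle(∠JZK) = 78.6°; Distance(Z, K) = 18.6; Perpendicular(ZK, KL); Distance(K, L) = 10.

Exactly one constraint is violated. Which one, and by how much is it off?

Distance(K, L) = 10 — off by 5.00.

J = (0.00, 0.00) ✓; JZ at -58.60° ✓; |JZ| = 29.80 ✓; ∠JZK = 78.60° ✓; |ZK| = 18.60 ✓; ∠(ZK, KL) = 90.00° ✓; |KL| = 5.001 ✗.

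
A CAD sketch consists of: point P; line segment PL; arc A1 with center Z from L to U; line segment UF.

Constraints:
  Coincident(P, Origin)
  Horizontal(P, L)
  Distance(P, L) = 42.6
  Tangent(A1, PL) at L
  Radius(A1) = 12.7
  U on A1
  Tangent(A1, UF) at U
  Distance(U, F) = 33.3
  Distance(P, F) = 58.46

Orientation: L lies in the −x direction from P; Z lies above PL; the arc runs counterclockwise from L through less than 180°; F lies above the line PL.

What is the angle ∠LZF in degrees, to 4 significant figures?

166.5°

Checks: |ZU| = 12.70 ✓; ∠(ZU, UF) = 90.00° ✓; |UF| = 33.30 ✓; |PF| = 58.46 ✓.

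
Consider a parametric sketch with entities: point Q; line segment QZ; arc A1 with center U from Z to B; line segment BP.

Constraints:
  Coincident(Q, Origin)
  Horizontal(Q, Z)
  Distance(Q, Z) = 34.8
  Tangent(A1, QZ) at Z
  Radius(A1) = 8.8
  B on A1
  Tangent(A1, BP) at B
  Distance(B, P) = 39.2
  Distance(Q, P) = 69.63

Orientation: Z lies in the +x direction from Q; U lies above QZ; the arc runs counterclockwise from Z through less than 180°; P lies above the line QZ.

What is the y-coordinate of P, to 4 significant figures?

44.20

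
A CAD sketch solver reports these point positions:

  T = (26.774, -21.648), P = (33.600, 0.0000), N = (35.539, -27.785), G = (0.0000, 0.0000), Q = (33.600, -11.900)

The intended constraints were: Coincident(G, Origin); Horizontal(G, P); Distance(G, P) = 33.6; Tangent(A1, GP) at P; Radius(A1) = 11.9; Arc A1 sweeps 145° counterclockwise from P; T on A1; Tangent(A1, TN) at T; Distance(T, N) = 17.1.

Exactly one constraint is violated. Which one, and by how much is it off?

Distance(T, N) = 17.1 — off by 6.40.

G = (0.00, 0.00) ✓; G.y = 0.00, P.y = 0.00 ✓; |GP| = 33.60 ✓; ∠(QP, PG) = 90.00° ✓; |QP| = 11.90 ✓; bearing(Q→T) − bearing(Q→P) = 145.0° ✓; |QT| = 11.90 ✓; ∠(QT, TN) = 90.00° ✓; |TN| = 10.70 ✗.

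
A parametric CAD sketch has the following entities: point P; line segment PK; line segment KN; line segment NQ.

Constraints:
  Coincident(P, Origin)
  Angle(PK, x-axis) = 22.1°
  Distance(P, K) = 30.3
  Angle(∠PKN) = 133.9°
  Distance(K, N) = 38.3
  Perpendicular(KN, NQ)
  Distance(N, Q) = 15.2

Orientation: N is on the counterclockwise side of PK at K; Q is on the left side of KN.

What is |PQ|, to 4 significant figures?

59.68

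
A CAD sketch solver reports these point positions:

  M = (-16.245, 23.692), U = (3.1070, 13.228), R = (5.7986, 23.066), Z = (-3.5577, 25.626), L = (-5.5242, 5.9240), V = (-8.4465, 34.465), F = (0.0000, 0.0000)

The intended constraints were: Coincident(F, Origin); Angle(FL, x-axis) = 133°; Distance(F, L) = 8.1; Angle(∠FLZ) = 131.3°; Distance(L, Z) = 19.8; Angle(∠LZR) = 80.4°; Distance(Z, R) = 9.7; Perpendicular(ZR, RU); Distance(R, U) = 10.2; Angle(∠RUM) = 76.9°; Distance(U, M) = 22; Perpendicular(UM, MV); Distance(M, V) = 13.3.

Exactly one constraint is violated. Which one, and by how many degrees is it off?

Perpendicular(UM, MV) — off by 7.50°.

F = (0.00, 0.00) ✓; FL at 133.0° ✓; |FL| = 8.100 ✓; ∠FLZ = 131.3° ✓; |LZ| = 19.80 ✓; ∠LZR = 80.40° ✓; |ZR| = 9.700 ✓; ∠(ZR, RU) = 90.00° ✓; |RU| = 10.20 ✓; ∠RUM = 76.90° ✓; |UM| = 22.00 ✓; ∠(UM, MV) = 97.50° ✗; |MV| = 13.30 ✓.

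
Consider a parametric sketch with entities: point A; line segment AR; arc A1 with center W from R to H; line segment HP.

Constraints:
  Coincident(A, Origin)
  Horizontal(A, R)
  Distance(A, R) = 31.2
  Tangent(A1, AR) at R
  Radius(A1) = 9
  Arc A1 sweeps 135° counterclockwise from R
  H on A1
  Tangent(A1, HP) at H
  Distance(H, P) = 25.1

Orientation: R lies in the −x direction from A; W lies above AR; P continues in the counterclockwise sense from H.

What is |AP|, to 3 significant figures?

53.9

A is at the origin; A and R share the same y with |AR| = 31.2 and R on the −x side, so R = (-31.2, 0.00). Tangency of A1 to AR means the radius WR is perpendicular to AR, so W = R + (0, 9) = (-31.2, 9.00). On A1, R sits at bearing -90° from W; a 135° counterclockwise sweep puts H at bearing 45°, so H = W + 9.0·(cos 45°, sin 45°) = (-24.8, 15.4). Since A1 is tangent to HP there, WH ⟂ HP, so HP runs along (−sin 45°, cos 45°); with |HP| = 25.1, P = (-42.6, 33.1). Then |AP| = |P − A| = 53.9.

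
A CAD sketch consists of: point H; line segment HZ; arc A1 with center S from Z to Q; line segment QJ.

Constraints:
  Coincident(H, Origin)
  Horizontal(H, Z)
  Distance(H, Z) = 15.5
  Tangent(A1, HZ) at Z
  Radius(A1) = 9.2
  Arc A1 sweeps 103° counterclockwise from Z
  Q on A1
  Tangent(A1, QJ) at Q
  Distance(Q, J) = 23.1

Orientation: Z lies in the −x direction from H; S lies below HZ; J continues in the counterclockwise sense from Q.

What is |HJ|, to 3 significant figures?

38.9

H is at the origin; HZ is horizontal with |HZ| = 15.5 and Z on the −x side, so Z = (-15.5, 0.00). The tangent condition forces SZ to be normal to HZ, so S = Z + (0, -9.2) = (-15.5, -9.20). On A1, Z sits at bearing 90° from S; a 103° counterclockwise sweep puts Q at bearing 193°, so Q = S + 9.2·(cos 193°, sin 193°) = (-24.5, -11.3). Tangency of A1 to QJ means the radius SQ is perpendicular to QJ, so QJ runs along (−sin 193°, cos 193°); with |QJ| = 23.1, J = (-19.3, -33.8). Then |HJ| = |J − H| = 38.9.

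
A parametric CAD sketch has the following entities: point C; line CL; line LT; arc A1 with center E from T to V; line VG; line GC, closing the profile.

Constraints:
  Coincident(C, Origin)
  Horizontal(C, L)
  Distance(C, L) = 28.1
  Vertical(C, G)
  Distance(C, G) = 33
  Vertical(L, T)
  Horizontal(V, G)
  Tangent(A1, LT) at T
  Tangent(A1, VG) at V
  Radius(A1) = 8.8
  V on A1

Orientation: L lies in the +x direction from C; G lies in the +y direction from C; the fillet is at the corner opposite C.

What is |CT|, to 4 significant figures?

37.08

C is at the origin; C and L share the same y with |CL| = 28.1 and L on the +x side, so L = (28.10, 0.000). CG is vertical with |CG| = 33.0 and G on the +y side, so G = (0.000, 33.00). The virtual corner opposite C is at (28.10, 33.00). A1 meets LT tangentially, so ET is at right angles to LT and A1 meets VG tangentially, so EV is at right angles to VG, with radius 8.8, so the center E sits 8.8 in from both sides at E = (19.30, 24.20). That places the tangent points at T = (28.10, 24.20) on LT and V = (19.30, 33.00) on VG. Then |CT| = |T − C| = 37.08.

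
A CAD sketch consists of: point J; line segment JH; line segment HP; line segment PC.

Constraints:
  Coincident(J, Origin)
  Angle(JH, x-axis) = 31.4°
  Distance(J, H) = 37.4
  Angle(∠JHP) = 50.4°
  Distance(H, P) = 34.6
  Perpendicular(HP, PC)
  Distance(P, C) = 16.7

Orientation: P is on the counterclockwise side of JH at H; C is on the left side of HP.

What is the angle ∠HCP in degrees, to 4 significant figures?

64.24°

∠JHP = 50.4°, so HP runs at 31.4° + (180° − 50.4°) = 161.0° from the x-axis; with |HP| = 34.6, P = H + 34.6·(cos 161.0°, sin 161.0°) = (-0.7921, 30.75). The perpendicularity gives PC at right angles to HP; with |PC| = 16.7 on the left of HP, C = P + 16.7·(-0.3256, -0.9455) = (-6.229, 14.96). Then cos ∠HCP = CH·CP / (|CH||CP|), giving 64.24°.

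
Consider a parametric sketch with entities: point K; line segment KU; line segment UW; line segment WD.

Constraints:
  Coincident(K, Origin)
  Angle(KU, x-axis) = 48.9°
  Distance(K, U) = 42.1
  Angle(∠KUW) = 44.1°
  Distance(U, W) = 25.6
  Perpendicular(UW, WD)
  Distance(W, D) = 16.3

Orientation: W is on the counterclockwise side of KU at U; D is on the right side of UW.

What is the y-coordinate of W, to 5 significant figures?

29.583

K is at the origin; KU runs at 48.9° with length 42.1, so U = 42.1·(cos 48.9°, sin 48.9°) = (27.675, 31.725). ∠KUW = 44.1°, so UW runs at 48.9° + (180° − 44.1°) = 184.80° from the x-axis; with |UW| = 25.6, W = U + 25.6·(cos 184.80°, sin 184.80°) = (2.1653, 29.583). So W.y = 29.583.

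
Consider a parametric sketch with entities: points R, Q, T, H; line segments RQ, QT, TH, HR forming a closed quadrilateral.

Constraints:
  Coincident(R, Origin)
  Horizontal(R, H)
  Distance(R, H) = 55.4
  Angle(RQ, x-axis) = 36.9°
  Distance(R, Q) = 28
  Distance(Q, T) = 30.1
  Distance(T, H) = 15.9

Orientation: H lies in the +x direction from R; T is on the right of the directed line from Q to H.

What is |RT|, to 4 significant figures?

41.60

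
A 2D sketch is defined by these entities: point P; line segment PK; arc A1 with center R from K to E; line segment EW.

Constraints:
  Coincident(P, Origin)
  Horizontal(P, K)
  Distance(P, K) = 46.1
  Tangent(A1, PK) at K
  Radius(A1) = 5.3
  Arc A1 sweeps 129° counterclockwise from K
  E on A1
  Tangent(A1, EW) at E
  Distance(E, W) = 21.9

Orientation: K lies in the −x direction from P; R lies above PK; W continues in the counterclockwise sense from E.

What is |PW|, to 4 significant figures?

61.38

P is at the origin; PK is horizontal with |PK| = 46.1 and K on the −x side, so K = (-46.10, 0.000). Since A1 is tangent to PK there, RK ⟂ PK, so R = K + (0, 5.3) = (-46.10, 5.300). On A1, K sits at bearing -90° from R; a 129° counterclockwise sweep puts E at bearing 39°, so E = R + 5.3·(cos 39°, sin 39°) = (-41.98, 8.635). The tangent condition forces RE to be normal to EW, so EW runs along (−sin 39°, cos 39°); with |EW| = 21.9, W = (-55.76, 25.65). Then |PW| = |W − P| = 61.38.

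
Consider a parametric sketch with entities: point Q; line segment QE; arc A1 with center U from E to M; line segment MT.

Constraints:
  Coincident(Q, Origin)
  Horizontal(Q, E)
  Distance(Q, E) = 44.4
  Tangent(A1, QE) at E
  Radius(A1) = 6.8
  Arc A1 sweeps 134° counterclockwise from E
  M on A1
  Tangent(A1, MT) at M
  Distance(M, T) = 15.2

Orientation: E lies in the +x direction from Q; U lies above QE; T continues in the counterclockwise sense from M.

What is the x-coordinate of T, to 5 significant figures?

38.733

Q is at the origin; Q and E share the same y with |QE| = 44.4 and E on the +x side, so E = (44.400, 0.0000). Tangency of A1 to QE means the radius UE is perpendicular to QE, so U = E + (0, 6.8) = (44.400, 6.8000). On A1, E sits at bearing -90° from U; a 134° counterclockwise sweep puts M at bearing 44°, so M = U + 6.8·(cos 44°, sin 44°) = (49.292, 11.524). The tangent condition forces UM to be normal to MT, so MT runs along (−sin 44°, cos 44°); with |MT| = 15.2, T = (38.733, 22.458). So T.x = 38.733.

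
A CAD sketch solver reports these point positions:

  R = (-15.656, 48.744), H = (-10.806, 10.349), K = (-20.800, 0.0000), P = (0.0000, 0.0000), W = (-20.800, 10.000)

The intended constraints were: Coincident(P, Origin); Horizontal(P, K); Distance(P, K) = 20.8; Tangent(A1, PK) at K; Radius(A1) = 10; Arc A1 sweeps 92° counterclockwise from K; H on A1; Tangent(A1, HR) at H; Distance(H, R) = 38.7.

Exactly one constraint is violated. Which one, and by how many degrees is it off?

Tangent(A1, HR) at H — off by 5.20°.

P = (0.00, 0.00) ✓; P.y = 0.00, K.y = 0.00 ✓; |PK| = 20.80 ✓; ∠(WK, KP) = 90.00° ✓; |WK| = 10.00 ✓; bearing(W→H) − bearing(W→K) = 92.00° ✓; |WH| = 10.00 ✓; ∠(WH, HR) = 84.80° ✗; |HR| = 38.70 ✓.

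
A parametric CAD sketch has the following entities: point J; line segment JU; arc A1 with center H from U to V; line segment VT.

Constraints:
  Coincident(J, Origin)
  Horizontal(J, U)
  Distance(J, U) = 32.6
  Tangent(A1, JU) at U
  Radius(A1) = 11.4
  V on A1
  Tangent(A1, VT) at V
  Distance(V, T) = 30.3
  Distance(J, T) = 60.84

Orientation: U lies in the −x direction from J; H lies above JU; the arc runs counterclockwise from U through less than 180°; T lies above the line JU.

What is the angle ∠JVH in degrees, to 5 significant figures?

99.600°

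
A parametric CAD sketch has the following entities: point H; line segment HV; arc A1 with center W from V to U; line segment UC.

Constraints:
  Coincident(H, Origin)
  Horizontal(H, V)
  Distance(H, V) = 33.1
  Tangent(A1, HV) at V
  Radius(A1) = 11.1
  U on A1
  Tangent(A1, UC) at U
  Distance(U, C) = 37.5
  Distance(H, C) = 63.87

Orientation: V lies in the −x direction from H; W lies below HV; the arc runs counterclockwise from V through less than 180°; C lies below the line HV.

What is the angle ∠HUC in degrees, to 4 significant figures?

99.63°

H is at the origin; HV is horizontal with |HV| = 33.1 and V on the −x side, so V = (-33.10, 0.000). Tangency of A1 to HV means the radius WV is perpendicular to HV, so W = V + (0, -11.1) = (-33.10, -11.10). Since WU ⟂ UC (tangency), |WC| = √(11.1² + 37.5²) = 39.11 regardless of where U sits on A1. So C lies on both circle(H, 63.87) and circle(W, 39.11); the below-HV intersection is C = (-40.32, -49.54). U is the foot of the tangent from C: U = (-44.14, -12.23).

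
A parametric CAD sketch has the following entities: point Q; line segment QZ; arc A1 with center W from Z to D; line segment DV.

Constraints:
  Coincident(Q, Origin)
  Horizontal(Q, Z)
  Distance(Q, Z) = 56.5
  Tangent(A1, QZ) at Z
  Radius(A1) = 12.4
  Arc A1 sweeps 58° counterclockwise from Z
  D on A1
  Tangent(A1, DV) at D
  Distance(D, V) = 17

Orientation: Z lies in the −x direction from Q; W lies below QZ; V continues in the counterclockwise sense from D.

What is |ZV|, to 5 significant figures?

28.126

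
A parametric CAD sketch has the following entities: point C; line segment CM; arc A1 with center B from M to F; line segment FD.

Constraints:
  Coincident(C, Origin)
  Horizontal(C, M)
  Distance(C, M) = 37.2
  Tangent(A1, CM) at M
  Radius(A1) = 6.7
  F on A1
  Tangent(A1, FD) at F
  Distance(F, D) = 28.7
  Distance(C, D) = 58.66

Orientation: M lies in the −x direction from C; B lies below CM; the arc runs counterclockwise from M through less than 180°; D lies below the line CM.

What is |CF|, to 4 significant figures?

44.23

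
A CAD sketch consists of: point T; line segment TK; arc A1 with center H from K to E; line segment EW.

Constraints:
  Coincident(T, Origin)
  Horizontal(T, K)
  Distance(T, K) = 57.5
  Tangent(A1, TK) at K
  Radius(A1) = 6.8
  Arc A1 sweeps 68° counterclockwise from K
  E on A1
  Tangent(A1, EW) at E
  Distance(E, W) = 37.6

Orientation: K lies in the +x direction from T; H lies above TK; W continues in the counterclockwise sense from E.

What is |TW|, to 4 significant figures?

87.16

T is at the origin; TK is horizontal with |TK| = 57.5 and K on the +x side, so K = (57.50, 0.000). The tangent condition forces HK to be normal to TK, so H = K + (0, 6.8) = (57.50, 6.800). On A1, K sits at bearing -90° from H; a 68° counterclockwise sweep puts E at bearing -22°, so E = H + 6.8·(cos -22°, sin -22°) = (63.80, 4.253). Since A1 is tangent to EW there, HE ⟂ EW, so EW runs along (−sin -22°, cos -22°); with |EW| = 37.6, W = (77.89, 39.11). Then |TW| = |W − T| = 87.16.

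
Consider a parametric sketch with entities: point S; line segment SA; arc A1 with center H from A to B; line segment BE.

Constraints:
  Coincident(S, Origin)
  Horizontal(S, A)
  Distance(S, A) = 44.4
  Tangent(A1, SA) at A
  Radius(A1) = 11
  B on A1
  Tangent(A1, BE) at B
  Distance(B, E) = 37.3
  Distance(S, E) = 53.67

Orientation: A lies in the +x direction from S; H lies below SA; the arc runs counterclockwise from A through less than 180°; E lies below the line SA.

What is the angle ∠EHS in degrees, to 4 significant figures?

78.26°

Checks: |HB| = 11.00 ✓; ∠(HB, BE) = 90.00° ✓; |BE| = 37.30 ✓; |SE| = 53.67 ✓.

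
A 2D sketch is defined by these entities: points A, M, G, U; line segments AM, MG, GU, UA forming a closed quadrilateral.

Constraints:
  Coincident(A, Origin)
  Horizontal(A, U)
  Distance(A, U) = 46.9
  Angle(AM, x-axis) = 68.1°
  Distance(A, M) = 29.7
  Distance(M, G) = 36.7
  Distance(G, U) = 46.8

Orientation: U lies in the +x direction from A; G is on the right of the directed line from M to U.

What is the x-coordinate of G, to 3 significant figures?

0.730

A is at the origin; A and U share the same y with |AU| = 46.9 and U in +x, so U = (46.9, 0). AM runs at 68.1° with |AM| = 29.7, so M = (11.1, 27.6). G is determined by |MG| = 36.7 and |GU| = 46.8 together: it lies at the intersection of circle(M, 36.7) and circle(U, 46.8). With |MU| = 45.2, the foot of the radical line on MU is 13.3 from M and the perpendicular offset is √(36.7² − 13.3²) = 34.2. Taking the right-of-MU solution: G = (0.730, -7.65).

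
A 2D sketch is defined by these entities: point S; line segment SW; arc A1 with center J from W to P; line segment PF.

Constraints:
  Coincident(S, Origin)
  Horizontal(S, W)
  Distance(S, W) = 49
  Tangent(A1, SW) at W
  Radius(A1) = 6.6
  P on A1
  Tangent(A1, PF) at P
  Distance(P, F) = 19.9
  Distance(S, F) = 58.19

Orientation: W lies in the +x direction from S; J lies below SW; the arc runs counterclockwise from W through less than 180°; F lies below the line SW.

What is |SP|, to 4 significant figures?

44.01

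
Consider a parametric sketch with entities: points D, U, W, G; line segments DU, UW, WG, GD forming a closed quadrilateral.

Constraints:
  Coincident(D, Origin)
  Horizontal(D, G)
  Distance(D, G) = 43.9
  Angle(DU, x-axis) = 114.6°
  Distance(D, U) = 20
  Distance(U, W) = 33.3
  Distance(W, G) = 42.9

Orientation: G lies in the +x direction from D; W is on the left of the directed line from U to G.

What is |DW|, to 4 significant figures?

40.89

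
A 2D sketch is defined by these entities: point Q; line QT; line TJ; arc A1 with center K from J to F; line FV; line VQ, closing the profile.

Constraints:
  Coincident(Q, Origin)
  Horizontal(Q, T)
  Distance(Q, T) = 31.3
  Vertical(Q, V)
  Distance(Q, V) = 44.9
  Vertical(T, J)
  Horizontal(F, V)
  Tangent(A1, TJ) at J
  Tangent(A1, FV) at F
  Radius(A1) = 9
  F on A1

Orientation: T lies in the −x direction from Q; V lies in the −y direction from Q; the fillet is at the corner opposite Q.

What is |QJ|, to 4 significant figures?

47.63

The virtual corner opposite Q is at (-31.30, -44.90). Since A1 is tangent to TJ there, KJ ⟂ TJ and A1 meets FV tangentially, so KF is at right angles to FV, with radius 9.0, so the center K sits 9.0 in from both sides at K = (-22.30, -35.90). That places the tangent points at J = (-31.30, -35.90) on TJ and F = (-22.30, -44.90) on FV. Then |QJ| = |J − Q| = 47.63.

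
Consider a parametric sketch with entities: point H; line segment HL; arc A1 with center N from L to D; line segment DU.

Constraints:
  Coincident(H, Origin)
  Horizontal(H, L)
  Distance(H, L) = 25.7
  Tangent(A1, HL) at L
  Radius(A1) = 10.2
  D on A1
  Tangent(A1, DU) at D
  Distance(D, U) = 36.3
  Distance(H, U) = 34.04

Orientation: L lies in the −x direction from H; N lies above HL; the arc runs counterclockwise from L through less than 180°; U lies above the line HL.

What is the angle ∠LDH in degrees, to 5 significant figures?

138.91°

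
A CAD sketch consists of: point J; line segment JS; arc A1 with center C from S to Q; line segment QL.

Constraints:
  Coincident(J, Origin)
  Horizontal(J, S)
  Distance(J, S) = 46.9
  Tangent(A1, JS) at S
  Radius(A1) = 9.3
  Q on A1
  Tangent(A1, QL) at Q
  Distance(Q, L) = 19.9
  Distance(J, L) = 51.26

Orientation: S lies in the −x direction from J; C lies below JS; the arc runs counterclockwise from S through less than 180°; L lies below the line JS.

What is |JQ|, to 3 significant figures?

56.1

J is at the origin; JS is horizontal with |JS| = 46.9 and S on the −x side, so S = (-46.9, 0.00). Tangency of A1 to JS means the radius CS is perpendicular to JS, so C = S + (0, -9.3) = (-46.9, -9.30). Since CQ ⟂ QL (tangency), |CL| = √(9.3² + 19.9²) = 22.0 regardless of where Q sits on A1. So L lies on both circle(J, 51.26) and circle(C, 22.0); the below-JS intersection is L = (-41.2, -30.5). Q is the foot of the tangent from L: Q = (-54.0, -15.3).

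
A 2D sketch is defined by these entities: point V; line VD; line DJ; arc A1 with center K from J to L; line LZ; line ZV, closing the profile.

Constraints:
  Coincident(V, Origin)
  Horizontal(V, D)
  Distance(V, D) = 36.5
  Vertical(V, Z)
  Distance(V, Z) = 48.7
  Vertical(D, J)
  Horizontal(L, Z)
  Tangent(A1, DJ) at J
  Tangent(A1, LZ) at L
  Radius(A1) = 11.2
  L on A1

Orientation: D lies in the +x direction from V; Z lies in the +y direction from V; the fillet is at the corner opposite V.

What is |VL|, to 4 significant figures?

54.88

V is at the origin; VD is horizontal with |VD| = 36.5 and D on the +x side, so D = (36.50, 0.000). VZ is vertical with |VZ| = 48.7 and Z on the +y side, so Z = (0.000, 48.70). The virtual corner opposite V is at (36.50, 48.70). Since A1 is tangent to DJ there, KJ ⟂ DJ and tangency of A1 to LZ means the radius KL is perpendicular to LZ, with radius 11.2, so the center K sits 11.2 in from both sides at K = (25.30, 37.50). That places the tangent points at J = (36.50, 37.50) on DJ and L = (25.30, 48.70) on LZ. Then |VL| = |L − V| = 54.88.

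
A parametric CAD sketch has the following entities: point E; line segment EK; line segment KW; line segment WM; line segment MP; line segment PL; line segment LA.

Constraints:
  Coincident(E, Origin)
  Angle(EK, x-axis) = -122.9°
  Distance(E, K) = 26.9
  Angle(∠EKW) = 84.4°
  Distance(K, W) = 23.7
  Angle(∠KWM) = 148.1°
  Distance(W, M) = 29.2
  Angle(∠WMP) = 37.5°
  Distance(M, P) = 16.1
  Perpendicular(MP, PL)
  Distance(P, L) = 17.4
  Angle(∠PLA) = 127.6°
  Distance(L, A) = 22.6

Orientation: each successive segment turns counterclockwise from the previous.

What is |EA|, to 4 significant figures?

61.66

E is at the origin; EK runs at -122.9° with length 26.9, so K = (-14.61, -22.59). ∠EKW = 84.4° gives KW at -27.30° from the x-axis; with |KW| = 23.7, W = (6.449, -33.46). ∠KWM = 148.1° gives WM at 4.600° from the x-axis; with |WM| = 29.2, M = (35.55, -31.11). ∠WMP = 37.5° gives MP at 147.1° from the x-axis; with |MP| = 16.1, P = (22.04, -22.37). The perpendicularity gives PL at right angles to MP, so PL runs at -122.9°; with |PL| = 17.4, L = (12.59, -36.98). ∠PLA = 127.6° gives LA at -70.50° from the x-axis; with |LA| = 22.6, A = (20.13, -58.28). Then |EA| = |A − E| = 61.66.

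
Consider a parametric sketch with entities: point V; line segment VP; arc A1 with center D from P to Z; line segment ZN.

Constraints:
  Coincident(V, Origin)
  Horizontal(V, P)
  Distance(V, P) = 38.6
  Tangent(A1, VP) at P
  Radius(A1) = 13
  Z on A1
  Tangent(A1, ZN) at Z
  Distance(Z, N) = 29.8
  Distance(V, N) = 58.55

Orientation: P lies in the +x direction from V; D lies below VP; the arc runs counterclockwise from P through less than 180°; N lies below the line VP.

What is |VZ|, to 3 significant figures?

31.7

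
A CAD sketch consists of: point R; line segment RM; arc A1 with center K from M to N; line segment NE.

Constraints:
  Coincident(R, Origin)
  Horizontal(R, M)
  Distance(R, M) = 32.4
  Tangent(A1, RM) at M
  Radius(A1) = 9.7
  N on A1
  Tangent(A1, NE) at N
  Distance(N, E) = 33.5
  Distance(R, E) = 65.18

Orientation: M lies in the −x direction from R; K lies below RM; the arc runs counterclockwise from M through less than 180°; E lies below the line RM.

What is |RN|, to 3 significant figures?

42.0

Checks: |KN| = 9.700 ✓; ∠(KN, NE) = 90.00° ✓; |NE| = 33.50 ✓; |RE| = 65.18 ✓.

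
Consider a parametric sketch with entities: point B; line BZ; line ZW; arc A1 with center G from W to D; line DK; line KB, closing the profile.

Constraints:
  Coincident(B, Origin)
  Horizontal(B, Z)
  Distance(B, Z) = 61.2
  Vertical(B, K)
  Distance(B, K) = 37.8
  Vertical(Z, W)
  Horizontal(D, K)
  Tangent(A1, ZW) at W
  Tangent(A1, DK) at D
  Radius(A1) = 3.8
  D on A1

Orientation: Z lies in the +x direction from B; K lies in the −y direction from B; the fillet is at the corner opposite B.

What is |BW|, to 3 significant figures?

70.0

The virtual corner opposite B is at (61.2, -37.8). Since A1 is tangent to ZW there, GW ⟂ ZW and tangency of A1 to DK means the radius GD is perpendicular to DK, with radius 3.8, so the center G sits 3.8 in from both sides at G = (57.4, -34.0). That places the tangent points at W = (61.2, -34.0) on ZW and D = (57.4, -37.8) on DK. Then |BW| = |W − B| = 70.0.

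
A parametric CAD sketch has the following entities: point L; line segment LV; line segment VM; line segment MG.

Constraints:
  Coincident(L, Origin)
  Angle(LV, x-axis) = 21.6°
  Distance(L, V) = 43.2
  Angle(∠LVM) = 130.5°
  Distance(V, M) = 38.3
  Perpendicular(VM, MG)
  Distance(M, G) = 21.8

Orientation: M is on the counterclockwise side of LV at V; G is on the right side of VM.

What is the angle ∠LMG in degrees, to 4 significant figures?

116.3°

∠LVM = 130.5°, so VM runs at 21.6° + (180° − 130.5°) = 71.10° from the x-axis; with |VM| = 38.3, M = V + 38.3·(cos 71.10°, sin 71.10°) = (52.57, 52.14). The perpendicularity gives MG at right angles to VM; with |MG| = 21.8 on the right of VM, G = M + 21.8·(0.9461, -0.3239) = (73.20, 45.08). Then cos ∠LMG = ML·MG / (|ML||MG|), giving 116.3°.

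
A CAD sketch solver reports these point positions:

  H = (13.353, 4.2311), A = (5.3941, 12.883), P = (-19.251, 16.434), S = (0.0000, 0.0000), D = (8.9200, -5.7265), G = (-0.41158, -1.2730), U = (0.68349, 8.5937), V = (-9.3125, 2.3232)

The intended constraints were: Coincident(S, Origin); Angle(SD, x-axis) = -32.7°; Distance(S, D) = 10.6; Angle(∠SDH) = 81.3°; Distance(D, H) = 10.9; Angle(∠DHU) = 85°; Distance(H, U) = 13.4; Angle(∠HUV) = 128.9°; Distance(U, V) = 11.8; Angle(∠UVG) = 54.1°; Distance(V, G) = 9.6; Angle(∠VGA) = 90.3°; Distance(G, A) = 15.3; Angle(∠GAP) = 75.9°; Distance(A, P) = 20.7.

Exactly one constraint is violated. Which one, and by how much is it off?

Distance(A, P) = 20.7 — off by 4.20.

S = (0.00, 0.00) ✓; SD at -32.70° ✓; |SD| = 10.60 ✓; ∠SDH = 81.30° ✓; |DH| = 10.90 ✓; ∠DHU = 85.00° ✓; |HU| = 13.40 ✓; ∠HUV = 128.9° ✓; |UV| = 11.80 ✓; ∠UVG = 54.10° ✓; |VG| = 9.600 ✓; ∠VGA = 90.30° ✓; |GA| = 15.30 ✓; ∠GAP = 75.90° ✓; |AP| = 24.90 ✗.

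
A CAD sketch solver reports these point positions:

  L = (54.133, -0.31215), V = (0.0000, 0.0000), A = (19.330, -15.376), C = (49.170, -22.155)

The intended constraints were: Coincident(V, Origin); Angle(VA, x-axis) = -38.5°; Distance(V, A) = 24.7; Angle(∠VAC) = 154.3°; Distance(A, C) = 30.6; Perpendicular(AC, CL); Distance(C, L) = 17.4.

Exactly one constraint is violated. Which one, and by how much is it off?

Distance(C, L) = 17.4 — off by 5.00.

V = (0.00, 0.00) ✓; VA at -38.50° ✓; |VA| = 24.70 ✓; ∠VAC = 154.3° ✓; |AC| = 30.60 ✓; ∠(AC, CL) = 90.00° ✓; |CL| = 22.40 ✗.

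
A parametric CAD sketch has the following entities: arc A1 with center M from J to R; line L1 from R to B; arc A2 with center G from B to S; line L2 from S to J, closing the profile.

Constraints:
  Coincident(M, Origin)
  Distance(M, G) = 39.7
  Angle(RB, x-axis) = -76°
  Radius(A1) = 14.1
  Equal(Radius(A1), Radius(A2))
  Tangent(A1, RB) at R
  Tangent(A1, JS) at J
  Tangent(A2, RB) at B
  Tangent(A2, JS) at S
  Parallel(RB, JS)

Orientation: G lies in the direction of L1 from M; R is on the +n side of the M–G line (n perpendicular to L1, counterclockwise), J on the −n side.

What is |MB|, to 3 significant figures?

42.1

The slot axis is L1's direction at -76.0°, so u = (cos -76.0°, sin -76.0°) = (0.242, -0.970) and n = (−sin -76.0°, cos -76.0°) = (0.970, 0.242). M is at the origin and G lies 39.7 along u from M, so G = 39.7·u = (9.60, -38.5). Tangency of A1 to both parallel lines with radius 14.1 puts R and J at M ± 14.1·n: R = (13.7, 3.41), J = (-13.7, -3.41). Equal radii place B and S the same way about G: B = G + 14.1·n = (23.3, -35.1), S = G − 14.1·n = (-4.08, -41.9). Then |MB| = |B − M| = 42.1.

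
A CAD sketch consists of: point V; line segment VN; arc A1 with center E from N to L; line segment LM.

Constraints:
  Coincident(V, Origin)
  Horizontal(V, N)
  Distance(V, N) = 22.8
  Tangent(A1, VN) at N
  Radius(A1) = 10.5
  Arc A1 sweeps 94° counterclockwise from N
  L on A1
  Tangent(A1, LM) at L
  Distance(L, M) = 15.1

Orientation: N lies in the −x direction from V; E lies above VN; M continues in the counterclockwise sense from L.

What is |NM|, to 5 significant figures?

27.932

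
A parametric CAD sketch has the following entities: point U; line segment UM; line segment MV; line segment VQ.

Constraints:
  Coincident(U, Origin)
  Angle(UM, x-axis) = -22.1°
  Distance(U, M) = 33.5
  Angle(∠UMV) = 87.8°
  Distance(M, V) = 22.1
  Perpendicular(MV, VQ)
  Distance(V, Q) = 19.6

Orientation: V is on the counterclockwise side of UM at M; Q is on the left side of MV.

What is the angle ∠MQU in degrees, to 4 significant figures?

75.26°

U is at the origin; UM runs at -22.1° with length 33.5, so M = 33.5·(cos -22.1°, sin -22.1°) = (31.04, -12.60). ∠UMV = 87.8°, so MV runs at -22.1° + (180° − 87.8°) = 70.10° from the x-axis; with |MV| = 22.1, V = M + 22.1·(cos 70.10°, sin 70.10°) = (38.56, 8.177). MV ⟂ VQ; with |VQ| = 19.6 on the left of MV, Q = V + 19.6·(-0.9403, 0.3404) = (20.13, 14.85). Then cos ∠MQU = QM·QU / (|QM||QU|), giving 75.26°.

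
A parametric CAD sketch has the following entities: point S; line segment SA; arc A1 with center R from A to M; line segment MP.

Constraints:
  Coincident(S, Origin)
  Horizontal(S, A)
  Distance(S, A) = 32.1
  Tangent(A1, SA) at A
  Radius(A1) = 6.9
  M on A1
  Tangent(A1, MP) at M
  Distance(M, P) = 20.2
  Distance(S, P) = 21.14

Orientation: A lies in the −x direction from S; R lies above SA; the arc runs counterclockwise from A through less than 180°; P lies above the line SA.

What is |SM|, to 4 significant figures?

27.23

S is at the origin; S and A share the same y with |SA| = 32.1 and A on the −x side, so A = (-32.10, 0.000). Since A1 is tangent to SA there, RA ⟂ SA, so R = A + (0, 6.9) = (-32.10, 6.900). Since RM ⟂ MP (tangency), |RP| = √(6.9² + 20.2²) = 21.35 regardless of where M sits on A1. So P lies on both circle(S, 21.14) and circle(R, 21.35); the above-SA intersection is P = (-13.09, 16.60). M is the foot of the tangent from P: M = (-27.15, 2.098).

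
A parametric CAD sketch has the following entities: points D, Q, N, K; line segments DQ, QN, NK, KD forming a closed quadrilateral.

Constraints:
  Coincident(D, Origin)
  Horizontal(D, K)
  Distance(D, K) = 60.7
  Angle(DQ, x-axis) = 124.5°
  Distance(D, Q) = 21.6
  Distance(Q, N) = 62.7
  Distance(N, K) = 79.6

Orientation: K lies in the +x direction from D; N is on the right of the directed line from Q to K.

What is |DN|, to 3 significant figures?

44.8

D is at the origin; D and K share the same y with |DK| = 60.7 and K in +x, so K = (60.7, 0). DQ runs at 124.5° with |DQ| = 21.6, so Q = (-12.2, 17.8). N is determined by |QN| = 62.7 and |NK| = 79.6 together: it lies at the intersection of circle(Q, 62.7) and circle(K, 79.6). With |QK| = 75.1, the foot of the radical line on QK is 21.5 from Q and the perpendicular offset is √(62.7² − 21.5²) = 58.9. Taking the right-of-QK solution: N = (-5.29, -44.5).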